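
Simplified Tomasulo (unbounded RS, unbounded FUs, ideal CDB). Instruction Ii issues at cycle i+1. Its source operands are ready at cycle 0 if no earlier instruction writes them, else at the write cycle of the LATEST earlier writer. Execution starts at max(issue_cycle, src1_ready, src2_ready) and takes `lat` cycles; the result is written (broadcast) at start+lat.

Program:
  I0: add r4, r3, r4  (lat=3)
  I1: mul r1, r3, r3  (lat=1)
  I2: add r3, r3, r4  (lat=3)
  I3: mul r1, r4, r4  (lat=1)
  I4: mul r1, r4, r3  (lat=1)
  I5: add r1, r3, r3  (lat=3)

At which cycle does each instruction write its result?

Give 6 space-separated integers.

Answer: 4 3 7 5 8 10

Derivation:
I0 add r4: issue@1 deps=(None,None) exec_start@1 write@4
I1 mul r1: issue@2 deps=(None,None) exec_start@2 write@3
I2 add r3: issue@3 deps=(None,0) exec_start@4 write@7
I3 mul r1: issue@4 deps=(0,0) exec_start@4 write@5
I4 mul r1: issue@5 deps=(0,2) exec_start@7 write@8
I5 add r1: issue@6 deps=(2,2) exec_start@7 write@10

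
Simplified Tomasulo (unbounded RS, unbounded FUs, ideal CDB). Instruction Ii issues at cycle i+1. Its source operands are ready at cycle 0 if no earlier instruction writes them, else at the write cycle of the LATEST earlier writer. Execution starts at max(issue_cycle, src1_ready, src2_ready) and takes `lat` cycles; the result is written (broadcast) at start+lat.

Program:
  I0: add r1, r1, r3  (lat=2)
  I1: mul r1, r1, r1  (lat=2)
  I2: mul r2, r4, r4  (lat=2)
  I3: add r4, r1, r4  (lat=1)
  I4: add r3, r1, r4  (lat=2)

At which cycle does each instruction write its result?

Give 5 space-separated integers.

I0 add r1: issue@1 deps=(None,None) exec_start@1 write@3
I1 mul r1: issue@2 deps=(0,0) exec_start@3 write@5
I2 mul r2: issue@3 deps=(None,None) exec_start@3 write@5
I3 add r4: issue@4 deps=(1,None) exec_start@5 write@6
I4 add r3: issue@5 deps=(1,3) exec_start@6 write@8

Answer: 3 5 5 6 8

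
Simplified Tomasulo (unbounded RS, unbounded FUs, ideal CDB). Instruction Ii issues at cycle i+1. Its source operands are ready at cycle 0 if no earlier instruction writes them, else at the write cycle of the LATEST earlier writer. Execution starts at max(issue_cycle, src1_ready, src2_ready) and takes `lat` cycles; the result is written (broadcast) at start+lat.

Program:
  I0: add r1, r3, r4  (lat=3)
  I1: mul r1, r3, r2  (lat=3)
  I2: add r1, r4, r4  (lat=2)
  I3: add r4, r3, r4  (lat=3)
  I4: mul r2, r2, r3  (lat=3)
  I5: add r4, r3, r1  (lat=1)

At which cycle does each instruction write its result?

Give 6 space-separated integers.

Answer: 4 5 5 7 8 7

Derivation:
I0 add r1: issue@1 deps=(None,None) exec_start@1 write@4
I1 mul r1: issue@2 deps=(None,None) exec_start@2 write@5
I2 add r1: issue@3 deps=(None,None) exec_start@3 write@5
I3 add r4: issue@4 deps=(None,None) exec_start@4 write@7
I4 mul r2: issue@5 deps=(None,None) exec_start@5 write@8
I5 add r4: issue@6 deps=(None,2) exec_start@6 write@7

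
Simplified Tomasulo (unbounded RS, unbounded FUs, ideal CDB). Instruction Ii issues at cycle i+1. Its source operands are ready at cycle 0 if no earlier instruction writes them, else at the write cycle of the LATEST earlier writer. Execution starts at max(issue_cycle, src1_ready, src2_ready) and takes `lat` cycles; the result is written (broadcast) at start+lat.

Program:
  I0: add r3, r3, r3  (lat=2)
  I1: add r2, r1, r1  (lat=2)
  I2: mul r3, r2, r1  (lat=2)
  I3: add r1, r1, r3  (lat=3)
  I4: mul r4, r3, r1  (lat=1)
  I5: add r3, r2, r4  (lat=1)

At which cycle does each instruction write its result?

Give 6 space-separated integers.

Answer: 3 4 6 9 10 11

Derivation:
I0 add r3: issue@1 deps=(None,None) exec_start@1 write@3
I1 add r2: issue@2 deps=(None,None) exec_start@2 write@4
I2 mul r3: issue@3 deps=(1,None) exec_start@4 write@6
I3 add r1: issue@4 deps=(None,2) exec_start@6 write@9
I4 mul r4: issue@5 deps=(2,3) exec_start@9 write@10
I5 add r3: issue@6 deps=(1,4) exec_start@10 write@11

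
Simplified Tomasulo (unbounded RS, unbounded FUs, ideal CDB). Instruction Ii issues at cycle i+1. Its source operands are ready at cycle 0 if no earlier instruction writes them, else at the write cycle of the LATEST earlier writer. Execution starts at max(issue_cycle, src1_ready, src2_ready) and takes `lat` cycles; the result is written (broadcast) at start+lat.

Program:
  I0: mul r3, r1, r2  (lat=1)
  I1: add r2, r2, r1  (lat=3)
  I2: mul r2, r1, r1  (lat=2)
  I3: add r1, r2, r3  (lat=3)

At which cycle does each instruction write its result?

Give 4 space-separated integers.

Answer: 2 5 5 8

Derivation:
I0 mul r3: issue@1 deps=(None,None) exec_start@1 write@2
I1 add r2: issue@2 deps=(None,None) exec_start@2 write@5
I2 mul r2: issue@3 deps=(None,None) exec_start@3 write@5
I3 add r1: issue@4 deps=(2,0) exec_start@5 write@8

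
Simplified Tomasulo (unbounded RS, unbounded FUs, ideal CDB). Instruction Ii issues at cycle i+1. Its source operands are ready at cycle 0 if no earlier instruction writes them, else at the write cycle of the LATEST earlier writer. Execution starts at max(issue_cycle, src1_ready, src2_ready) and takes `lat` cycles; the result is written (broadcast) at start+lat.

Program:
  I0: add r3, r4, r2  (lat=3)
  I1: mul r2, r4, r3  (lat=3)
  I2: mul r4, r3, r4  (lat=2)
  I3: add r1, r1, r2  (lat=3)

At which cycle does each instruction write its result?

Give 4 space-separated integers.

I0 add r3: issue@1 deps=(None,None) exec_start@1 write@4
I1 mul r2: issue@2 deps=(None,0) exec_start@4 write@7
I2 mul r4: issue@3 deps=(0,None) exec_start@4 write@6
I3 add r1: issue@4 deps=(None,1) exec_start@7 write@10

Answer: 4 7 6 10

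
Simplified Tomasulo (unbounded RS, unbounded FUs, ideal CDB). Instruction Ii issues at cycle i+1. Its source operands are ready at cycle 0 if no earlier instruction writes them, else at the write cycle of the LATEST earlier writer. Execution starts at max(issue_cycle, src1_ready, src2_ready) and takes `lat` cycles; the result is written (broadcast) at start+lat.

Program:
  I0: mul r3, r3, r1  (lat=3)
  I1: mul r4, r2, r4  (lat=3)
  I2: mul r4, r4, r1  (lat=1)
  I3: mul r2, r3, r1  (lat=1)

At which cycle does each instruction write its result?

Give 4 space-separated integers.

Answer: 4 5 6 5

Derivation:
I0 mul r3: issue@1 deps=(None,None) exec_start@1 write@4
I1 mul r4: issue@2 deps=(None,None) exec_start@2 write@5
I2 mul r4: issue@3 deps=(1,None) exec_start@5 write@6
I3 mul r2: issue@4 deps=(0,None) exec_start@4 write@5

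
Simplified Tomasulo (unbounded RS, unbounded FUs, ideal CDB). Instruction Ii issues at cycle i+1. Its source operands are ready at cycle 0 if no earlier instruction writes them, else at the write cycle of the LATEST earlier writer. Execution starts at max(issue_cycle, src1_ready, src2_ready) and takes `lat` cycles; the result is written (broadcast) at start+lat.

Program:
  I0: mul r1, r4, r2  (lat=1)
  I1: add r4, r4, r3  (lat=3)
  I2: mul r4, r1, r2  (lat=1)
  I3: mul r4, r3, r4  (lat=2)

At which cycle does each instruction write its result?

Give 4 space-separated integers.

I0 mul r1: issue@1 deps=(None,None) exec_start@1 write@2
I1 add r4: issue@2 deps=(None,None) exec_start@2 write@5
I2 mul r4: issue@3 deps=(0,None) exec_start@3 write@4
I3 mul r4: issue@4 deps=(None,2) exec_start@4 write@6

Answer: 2 5 4 6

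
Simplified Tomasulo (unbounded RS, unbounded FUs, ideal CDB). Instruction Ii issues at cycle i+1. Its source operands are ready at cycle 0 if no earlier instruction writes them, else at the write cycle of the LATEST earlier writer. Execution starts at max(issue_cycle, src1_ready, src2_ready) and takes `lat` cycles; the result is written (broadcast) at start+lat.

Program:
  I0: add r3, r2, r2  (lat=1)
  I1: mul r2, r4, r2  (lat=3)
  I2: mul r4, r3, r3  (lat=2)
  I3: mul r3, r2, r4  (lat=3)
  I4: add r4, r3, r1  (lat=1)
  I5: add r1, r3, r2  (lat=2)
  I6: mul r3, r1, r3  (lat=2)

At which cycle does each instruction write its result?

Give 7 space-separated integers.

I0 add r3: issue@1 deps=(None,None) exec_start@1 write@2
I1 mul r2: issue@2 deps=(None,None) exec_start@2 write@5
I2 mul r4: issue@3 deps=(0,0) exec_start@3 write@5
I3 mul r3: issue@4 deps=(1,2) exec_start@5 write@8
I4 add r4: issue@5 deps=(3,None) exec_start@8 write@9
I5 add r1: issue@6 deps=(3,1) exec_start@8 write@10
I6 mul r3: issue@7 deps=(5,3) exec_start@10 write@12

Answer: 2 5 5 8 9 10 12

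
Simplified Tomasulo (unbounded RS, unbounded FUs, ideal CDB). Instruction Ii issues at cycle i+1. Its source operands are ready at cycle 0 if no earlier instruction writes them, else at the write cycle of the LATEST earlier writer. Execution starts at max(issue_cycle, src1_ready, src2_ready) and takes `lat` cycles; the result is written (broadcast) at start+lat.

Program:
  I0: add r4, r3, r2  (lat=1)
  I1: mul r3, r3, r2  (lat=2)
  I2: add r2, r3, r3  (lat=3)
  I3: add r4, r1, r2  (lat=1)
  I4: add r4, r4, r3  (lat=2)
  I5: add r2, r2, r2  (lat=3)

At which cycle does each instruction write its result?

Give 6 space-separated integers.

Answer: 2 4 7 8 10 10

Derivation:
I0 add r4: issue@1 deps=(None,None) exec_start@1 write@2
I1 mul r3: issue@2 deps=(None,None) exec_start@2 write@4
I2 add r2: issue@3 deps=(1,1) exec_start@4 write@7
I3 add r4: issue@4 deps=(None,2) exec_start@7 write@8
I4 add r4: issue@5 deps=(3,1) exec_start@8 write@10
I5 add r2: issue@6 deps=(2,2) exec_start@7 write@10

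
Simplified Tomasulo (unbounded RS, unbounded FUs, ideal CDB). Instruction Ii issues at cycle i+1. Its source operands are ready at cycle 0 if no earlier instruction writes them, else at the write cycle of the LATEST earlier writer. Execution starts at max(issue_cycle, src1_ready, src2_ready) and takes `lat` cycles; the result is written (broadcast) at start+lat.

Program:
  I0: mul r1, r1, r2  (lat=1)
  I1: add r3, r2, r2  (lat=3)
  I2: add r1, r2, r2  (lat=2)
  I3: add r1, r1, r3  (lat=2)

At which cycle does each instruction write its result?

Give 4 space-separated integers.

I0 mul r1: issue@1 deps=(None,None) exec_start@1 write@2
I1 add r3: issue@2 deps=(None,None) exec_start@2 write@5
I2 add r1: issue@3 deps=(None,None) exec_start@3 write@5
I3 add r1: issue@4 deps=(2,1) exec_start@5 write@7

Answer: 2 5 5 7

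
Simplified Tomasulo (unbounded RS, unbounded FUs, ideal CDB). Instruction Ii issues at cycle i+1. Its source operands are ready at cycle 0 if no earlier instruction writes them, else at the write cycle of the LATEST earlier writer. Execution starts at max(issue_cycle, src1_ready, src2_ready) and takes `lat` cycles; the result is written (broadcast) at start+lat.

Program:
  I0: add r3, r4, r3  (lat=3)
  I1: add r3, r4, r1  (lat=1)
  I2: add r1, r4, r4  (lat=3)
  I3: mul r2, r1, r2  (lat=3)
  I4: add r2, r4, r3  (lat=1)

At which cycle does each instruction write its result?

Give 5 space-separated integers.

I0 add r3: issue@1 deps=(None,None) exec_start@1 write@4
I1 add r3: issue@2 deps=(None,None) exec_start@2 write@3
I2 add r1: issue@3 deps=(None,None) exec_start@3 write@6
I3 mul r2: issue@4 deps=(2,None) exec_start@6 write@9
I4 add r2: issue@5 deps=(None,1) exec_start@5 write@6

Answer: 4 3 6 9 6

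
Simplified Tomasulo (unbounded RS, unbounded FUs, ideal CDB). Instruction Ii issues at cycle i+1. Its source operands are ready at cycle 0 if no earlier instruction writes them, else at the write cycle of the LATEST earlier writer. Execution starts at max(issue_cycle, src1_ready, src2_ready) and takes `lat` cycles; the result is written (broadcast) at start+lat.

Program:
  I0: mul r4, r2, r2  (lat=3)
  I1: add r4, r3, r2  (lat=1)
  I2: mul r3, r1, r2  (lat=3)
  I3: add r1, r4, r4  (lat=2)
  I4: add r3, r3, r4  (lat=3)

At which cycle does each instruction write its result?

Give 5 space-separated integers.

Answer: 4 3 6 6 9

Derivation:
I0 mul r4: issue@1 deps=(None,None) exec_start@1 write@4
I1 add r4: issue@2 deps=(None,None) exec_start@2 write@3
I2 mul r3: issue@3 deps=(None,None) exec_start@3 write@6
I3 add r1: issue@4 deps=(1,1) exec_start@4 write@6
I4 add r3: issue@5 deps=(2,1) exec_start@6 write@9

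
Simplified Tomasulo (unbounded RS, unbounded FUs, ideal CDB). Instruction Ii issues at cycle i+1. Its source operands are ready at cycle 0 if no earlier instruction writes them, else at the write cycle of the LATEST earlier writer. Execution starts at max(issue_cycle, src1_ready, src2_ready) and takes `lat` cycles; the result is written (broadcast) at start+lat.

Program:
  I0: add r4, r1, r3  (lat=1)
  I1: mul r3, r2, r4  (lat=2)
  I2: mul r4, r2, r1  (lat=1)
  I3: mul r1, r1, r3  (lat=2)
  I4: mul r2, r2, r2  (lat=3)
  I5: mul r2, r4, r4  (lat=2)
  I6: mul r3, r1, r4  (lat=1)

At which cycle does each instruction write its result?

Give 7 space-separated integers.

Answer: 2 4 4 6 8 8 8

Derivation:
I0 add r4: issue@1 deps=(None,None) exec_start@1 write@2
I1 mul r3: issue@2 deps=(None,0) exec_start@2 write@4
I2 mul r4: issue@3 deps=(None,None) exec_start@3 write@4
I3 mul r1: issue@4 deps=(None,1) exec_start@4 write@6
I4 mul r2: issue@5 deps=(None,None) exec_start@5 write@8
I5 mul r2: issue@6 deps=(2,2) exec_start@6 write@8
I6 mul r3: issue@7 deps=(3,2) exec_start@7 write@8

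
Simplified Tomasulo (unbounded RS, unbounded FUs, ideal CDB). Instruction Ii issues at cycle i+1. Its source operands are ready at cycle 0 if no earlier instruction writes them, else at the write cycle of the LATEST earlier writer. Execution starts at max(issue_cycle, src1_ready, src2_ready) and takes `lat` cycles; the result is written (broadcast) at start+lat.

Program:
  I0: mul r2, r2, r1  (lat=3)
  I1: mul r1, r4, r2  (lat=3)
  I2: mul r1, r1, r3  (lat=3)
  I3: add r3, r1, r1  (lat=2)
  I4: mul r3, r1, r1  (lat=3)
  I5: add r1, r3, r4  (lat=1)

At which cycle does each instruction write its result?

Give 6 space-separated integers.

I0 mul r2: issue@1 deps=(None,None) exec_start@1 write@4
I1 mul r1: issue@2 deps=(None,0) exec_start@4 write@7
I2 mul r1: issue@3 deps=(1,None) exec_start@7 write@10
I3 add r3: issue@4 deps=(2,2) exec_start@10 write@12
I4 mul r3: issue@5 deps=(2,2) exec_start@10 write@13
I5 add r1: issue@6 deps=(4,None) exec_start@13 write@14

Answer: 4 7 10 12 13 14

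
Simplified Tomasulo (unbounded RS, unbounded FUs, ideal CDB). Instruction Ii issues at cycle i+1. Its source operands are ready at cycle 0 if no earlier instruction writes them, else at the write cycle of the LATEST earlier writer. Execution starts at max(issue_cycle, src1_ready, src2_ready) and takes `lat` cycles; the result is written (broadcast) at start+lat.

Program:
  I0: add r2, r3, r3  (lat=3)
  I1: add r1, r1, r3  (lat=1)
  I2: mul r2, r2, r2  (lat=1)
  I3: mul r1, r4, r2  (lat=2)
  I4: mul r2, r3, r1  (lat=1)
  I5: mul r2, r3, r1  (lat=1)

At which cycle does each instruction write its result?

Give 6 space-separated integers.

Answer: 4 3 5 7 8 8

Derivation:
I0 add r2: issue@1 deps=(None,None) exec_start@1 write@4
I1 add r1: issue@2 deps=(None,None) exec_start@2 write@3
I2 mul r2: issue@3 deps=(0,0) exec_start@4 write@5
I3 mul r1: issue@4 deps=(None,2) exec_start@5 write@7
I4 mul r2: issue@5 deps=(None,3) exec_start@7 write@8
I5 mul r2: issue@6 deps=(None,3) exec_start@7 write@8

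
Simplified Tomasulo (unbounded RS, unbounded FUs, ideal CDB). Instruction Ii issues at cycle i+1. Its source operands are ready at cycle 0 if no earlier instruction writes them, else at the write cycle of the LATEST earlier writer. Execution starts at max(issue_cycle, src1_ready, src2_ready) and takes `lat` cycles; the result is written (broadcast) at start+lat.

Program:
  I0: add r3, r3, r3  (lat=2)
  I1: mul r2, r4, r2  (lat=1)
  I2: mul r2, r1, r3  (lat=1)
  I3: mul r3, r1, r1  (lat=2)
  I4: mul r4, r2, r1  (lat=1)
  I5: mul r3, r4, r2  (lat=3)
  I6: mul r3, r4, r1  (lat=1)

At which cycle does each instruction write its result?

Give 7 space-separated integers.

Answer: 3 3 4 6 6 9 8

Derivation:
I0 add r3: issue@1 deps=(None,None) exec_start@1 write@3
I1 mul r2: issue@2 deps=(None,None) exec_start@2 write@3
I2 mul r2: issue@3 deps=(None,0) exec_start@3 write@4
I3 mul r3: issue@4 deps=(None,None) exec_start@4 write@6
I4 mul r4: issue@5 deps=(2,None) exec_start@5 write@6
I5 mul r3: issue@6 deps=(4,2) exec_start@6 write@9
I6 mul r3: issue@7 deps=(4,None) exec_start@7 write@8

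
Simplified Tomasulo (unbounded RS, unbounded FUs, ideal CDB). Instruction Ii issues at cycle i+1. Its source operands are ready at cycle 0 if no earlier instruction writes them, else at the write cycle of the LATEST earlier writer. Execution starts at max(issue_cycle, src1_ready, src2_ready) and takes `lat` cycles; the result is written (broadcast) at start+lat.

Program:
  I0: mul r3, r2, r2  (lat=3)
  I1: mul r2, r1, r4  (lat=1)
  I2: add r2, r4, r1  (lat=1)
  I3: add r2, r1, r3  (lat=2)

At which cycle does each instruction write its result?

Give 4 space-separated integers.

I0 mul r3: issue@1 deps=(None,None) exec_start@1 write@4
I1 mul r2: issue@2 deps=(None,None) exec_start@2 write@3
I2 add r2: issue@3 deps=(None,None) exec_start@3 write@4
I3 add r2: issue@4 deps=(None,0) exec_start@4 write@6

Answer: 4 3 4 6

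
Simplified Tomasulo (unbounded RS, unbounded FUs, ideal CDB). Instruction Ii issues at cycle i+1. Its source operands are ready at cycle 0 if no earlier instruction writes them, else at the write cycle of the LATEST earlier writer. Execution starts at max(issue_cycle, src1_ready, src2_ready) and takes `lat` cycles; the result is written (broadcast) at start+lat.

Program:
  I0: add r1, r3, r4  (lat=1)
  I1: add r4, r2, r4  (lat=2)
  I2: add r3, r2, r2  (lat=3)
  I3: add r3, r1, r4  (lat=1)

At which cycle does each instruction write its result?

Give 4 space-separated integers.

Answer: 2 4 6 5

Derivation:
I0 add r1: issue@1 deps=(None,None) exec_start@1 write@2
I1 add r4: issue@2 deps=(None,None) exec_start@2 write@4
I2 add r3: issue@3 deps=(None,None) exec_start@3 write@6
I3 add r3: issue@4 deps=(0,1) exec_start@4 write@5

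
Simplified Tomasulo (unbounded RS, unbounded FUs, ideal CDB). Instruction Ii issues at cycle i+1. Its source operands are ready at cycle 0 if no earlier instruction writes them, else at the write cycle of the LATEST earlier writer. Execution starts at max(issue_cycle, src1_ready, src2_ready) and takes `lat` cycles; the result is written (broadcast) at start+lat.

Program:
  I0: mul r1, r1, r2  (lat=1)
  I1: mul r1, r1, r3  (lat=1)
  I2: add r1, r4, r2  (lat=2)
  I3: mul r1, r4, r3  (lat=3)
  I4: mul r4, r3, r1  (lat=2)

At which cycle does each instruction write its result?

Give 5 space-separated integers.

Answer: 2 3 5 7 9

Derivation:
I0 mul r1: issue@1 deps=(None,None) exec_start@1 write@2
I1 mul r1: issue@2 deps=(0,None) exec_start@2 write@3
I2 add r1: issue@3 deps=(None,None) exec_start@3 write@5
I3 mul r1: issue@4 deps=(None,None) exec_start@4 write@7
I4 mul r4: issue@5 deps=(None,3) exec_start@7 write@9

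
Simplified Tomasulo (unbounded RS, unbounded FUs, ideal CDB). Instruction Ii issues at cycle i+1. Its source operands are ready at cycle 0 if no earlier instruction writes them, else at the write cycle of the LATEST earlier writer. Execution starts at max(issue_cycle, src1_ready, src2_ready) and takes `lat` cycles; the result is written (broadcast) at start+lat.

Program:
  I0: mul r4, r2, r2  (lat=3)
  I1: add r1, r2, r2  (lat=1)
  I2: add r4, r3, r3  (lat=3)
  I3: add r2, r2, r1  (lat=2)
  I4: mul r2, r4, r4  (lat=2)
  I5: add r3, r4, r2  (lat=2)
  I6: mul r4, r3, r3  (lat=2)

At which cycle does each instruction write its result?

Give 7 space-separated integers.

I0 mul r4: issue@1 deps=(None,None) exec_start@1 write@4
I1 add r1: issue@2 deps=(None,None) exec_start@2 write@3
I2 add r4: issue@3 deps=(None,None) exec_start@3 write@6
I3 add r2: issue@4 deps=(None,1) exec_start@4 write@6
I4 mul r2: issue@5 deps=(2,2) exec_start@6 write@8
I5 add r3: issue@6 deps=(2,4) exec_start@8 write@10
I6 mul r4: issue@7 deps=(5,5) exec_start@10 write@12

Answer: 4 3 6 6 8 10 12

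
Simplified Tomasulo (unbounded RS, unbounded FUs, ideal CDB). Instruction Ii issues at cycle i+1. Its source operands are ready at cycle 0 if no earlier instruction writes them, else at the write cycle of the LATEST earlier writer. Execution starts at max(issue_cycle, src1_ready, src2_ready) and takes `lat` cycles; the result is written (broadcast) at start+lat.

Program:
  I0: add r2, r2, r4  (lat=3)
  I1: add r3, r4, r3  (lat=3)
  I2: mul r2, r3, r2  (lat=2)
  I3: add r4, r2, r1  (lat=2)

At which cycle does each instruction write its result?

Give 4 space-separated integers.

I0 add r2: issue@1 deps=(None,None) exec_start@1 write@4
I1 add r3: issue@2 deps=(None,None) exec_start@2 write@5
I2 mul r2: issue@3 deps=(1,0) exec_start@5 write@7
I3 add r4: issue@4 deps=(2,None) exec_start@7 write@9

Answer: 4 5 7 9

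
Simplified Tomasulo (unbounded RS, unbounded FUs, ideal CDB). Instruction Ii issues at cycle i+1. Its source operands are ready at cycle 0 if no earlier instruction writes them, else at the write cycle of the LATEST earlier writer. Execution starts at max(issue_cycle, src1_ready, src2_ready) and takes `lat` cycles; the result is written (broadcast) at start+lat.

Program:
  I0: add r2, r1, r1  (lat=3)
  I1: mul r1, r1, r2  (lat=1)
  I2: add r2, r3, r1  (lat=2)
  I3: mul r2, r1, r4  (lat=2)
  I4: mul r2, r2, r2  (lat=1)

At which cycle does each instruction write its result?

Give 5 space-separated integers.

Answer: 4 5 7 7 8

Derivation:
I0 add r2: issue@1 deps=(None,None) exec_start@1 write@4
I1 mul r1: issue@2 deps=(None,0) exec_start@4 write@5
I2 add r2: issue@3 deps=(None,1) exec_start@5 write@7
I3 mul r2: issue@4 deps=(1,None) exec_start@5 write@7
I4 mul r2: issue@5 deps=(3,3) exec_start@7 write@8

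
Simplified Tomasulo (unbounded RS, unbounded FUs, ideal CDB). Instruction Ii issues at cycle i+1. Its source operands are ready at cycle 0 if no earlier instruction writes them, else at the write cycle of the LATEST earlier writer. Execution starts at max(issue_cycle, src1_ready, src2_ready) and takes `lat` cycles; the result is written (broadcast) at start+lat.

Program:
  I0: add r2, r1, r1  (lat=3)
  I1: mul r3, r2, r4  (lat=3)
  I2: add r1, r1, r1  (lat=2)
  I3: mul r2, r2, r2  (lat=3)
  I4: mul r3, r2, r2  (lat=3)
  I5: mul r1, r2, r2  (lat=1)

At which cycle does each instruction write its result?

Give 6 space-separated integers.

Answer: 4 7 5 7 10 8

Derivation:
I0 add r2: issue@1 deps=(None,None) exec_start@1 write@4
I1 mul r3: issue@2 deps=(0,None) exec_start@4 write@7
I2 add r1: issue@3 deps=(None,None) exec_start@3 write@5
I3 mul r2: issue@4 deps=(0,0) exec_start@4 write@7
I4 mul r3: issue@5 deps=(3,3) exec_start@7 write@10
I5 mul r1: issue@6 deps=(3,3) exec_start@7 write@8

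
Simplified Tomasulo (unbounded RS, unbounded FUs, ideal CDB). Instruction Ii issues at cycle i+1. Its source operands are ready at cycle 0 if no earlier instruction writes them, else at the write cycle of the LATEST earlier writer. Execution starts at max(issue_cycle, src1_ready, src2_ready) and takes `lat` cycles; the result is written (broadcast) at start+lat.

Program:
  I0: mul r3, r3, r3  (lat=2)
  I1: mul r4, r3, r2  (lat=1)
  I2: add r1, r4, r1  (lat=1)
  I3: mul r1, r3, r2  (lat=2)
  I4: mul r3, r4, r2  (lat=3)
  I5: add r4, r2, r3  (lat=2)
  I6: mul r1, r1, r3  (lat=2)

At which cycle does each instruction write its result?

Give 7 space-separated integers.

I0 mul r3: issue@1 deps=(None,None) exec_start@1 write@3
I1 mul r4: issue@2 deps=(0,None) exec_start@3 write@4
I2 add r1: issue@3 deps=(1,None) exec_start@4 write@5
I3 mul r1: issue@4 deps=(0,None) exec_start@4 write@6
I4 mul r3: issue@5 deps=(1,None) exec_start@5 write@8
I5 add r4: issue@6 deps=(None,4) exec_start@8 write@10
I6 mul r1: issue@7 deps=(3,4) exec_start@8 write@10

Answer: 3 4 5 6 8 10 10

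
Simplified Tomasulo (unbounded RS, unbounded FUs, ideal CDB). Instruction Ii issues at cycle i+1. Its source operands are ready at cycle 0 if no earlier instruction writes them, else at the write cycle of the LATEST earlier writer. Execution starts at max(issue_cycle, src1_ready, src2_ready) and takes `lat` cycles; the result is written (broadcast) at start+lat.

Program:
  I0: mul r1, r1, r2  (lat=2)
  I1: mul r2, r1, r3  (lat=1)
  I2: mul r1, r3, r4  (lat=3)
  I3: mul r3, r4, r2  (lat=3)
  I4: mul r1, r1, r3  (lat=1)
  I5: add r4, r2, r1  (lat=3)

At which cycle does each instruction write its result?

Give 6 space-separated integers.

I0 mul r1: issue@1 deps=(None,None) exec_start@1 write@3
I1 mul r2: issue@2 deps=(0,None) exec_start@3 write@4
I2 mul r1: issue@3 deps=(None,None) exec_start@3 write@6
I3 mul r3: issue@4 deps=(None,1) exec_start@4 write@7
I4 mul r1: issue@5 deps=(2,3) exec_start@7 write@8
I5 add r4: issue@6 deps=(1,4) exec_start@8 write@11

Answer: 3 4 6 7 8 11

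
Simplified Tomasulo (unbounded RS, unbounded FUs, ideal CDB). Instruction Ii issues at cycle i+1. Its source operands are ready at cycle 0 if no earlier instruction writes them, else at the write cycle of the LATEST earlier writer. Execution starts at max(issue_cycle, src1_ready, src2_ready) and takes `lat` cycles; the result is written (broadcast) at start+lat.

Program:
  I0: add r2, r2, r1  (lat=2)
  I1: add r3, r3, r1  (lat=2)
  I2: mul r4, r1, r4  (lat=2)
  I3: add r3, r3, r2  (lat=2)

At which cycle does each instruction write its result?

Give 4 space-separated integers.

I0 add r2: issue@1 deps=(None,None) exec_start@1 write@3
I1 add r3: issue@2 deps=(None,None) exec_start@2 write@4
I2 mul r4: issue@3 deps=(None,None) exec_start@3 write@5
I3 add r3: issue@4 deps=(1,0) exec_start@4 write@6

Answer: 3 4 5 6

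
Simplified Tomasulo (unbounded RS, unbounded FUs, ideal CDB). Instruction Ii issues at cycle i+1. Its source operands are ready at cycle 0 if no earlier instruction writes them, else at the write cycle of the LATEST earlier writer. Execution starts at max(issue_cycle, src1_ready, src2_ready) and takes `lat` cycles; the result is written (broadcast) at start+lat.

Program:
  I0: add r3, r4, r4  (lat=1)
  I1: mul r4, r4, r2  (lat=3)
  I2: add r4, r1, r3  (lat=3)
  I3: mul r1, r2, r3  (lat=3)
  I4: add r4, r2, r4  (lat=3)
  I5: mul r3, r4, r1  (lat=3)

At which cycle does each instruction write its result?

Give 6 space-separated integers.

I0 add r3: issue@1 deps=(None,None) exec_start@1 write@2
I1 mul r4: issue@2 deps=(None,None) exec_start@2 write@5
I2 add r4: issue@3 deps=(None,0) exec_start@3 write@6
I3 mul r1: issue@4 deps=(None,0) exec_start@4 write@7
I4 add r4: issue@5 deps=(None,2) exec_start@6 write@9
I5 mul r3: issue@6 deps=(4,3) exec_start@9 write@12

Answer: 2 5 6 7 9 12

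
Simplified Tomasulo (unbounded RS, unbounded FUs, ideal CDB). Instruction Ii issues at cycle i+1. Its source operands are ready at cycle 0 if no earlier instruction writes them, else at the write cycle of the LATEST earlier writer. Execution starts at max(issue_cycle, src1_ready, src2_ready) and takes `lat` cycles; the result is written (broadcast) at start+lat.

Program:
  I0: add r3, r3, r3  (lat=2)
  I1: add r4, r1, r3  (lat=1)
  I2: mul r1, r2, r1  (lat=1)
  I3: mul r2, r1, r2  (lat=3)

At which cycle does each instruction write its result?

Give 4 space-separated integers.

Answer: 3 4 4 7

Derivation:
I0 add r3: issue@1 deps=(None,None) exec_start@1 write@3
I1 add r4: issue@2 deps=(None,0) exec_start@3 write@4
I2 mul r1: issue@3 deps=(None,None) exec_start@3 write@4
I3 mul r2: issue@4 deps=(2,None) exec_start@4 write@7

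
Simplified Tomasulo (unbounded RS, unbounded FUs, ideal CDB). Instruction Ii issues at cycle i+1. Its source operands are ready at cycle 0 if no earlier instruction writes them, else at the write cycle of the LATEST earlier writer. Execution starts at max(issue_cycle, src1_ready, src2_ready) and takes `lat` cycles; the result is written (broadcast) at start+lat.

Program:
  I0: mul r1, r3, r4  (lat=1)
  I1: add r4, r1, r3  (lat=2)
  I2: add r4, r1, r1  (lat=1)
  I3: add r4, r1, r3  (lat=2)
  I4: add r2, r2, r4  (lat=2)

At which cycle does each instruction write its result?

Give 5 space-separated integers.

Answer: 2 4 4 6 8

Derivation:
I0 mul r1: issue@1 deps=(None,None) exec_start@1 write@2
I1 add r4: issue@2 deps=(0,None) exec_start@2 write@4
I2 add r4: issue@3 deps=(0,0) exec_start@3 write@4
I3 add r4: issue@4 deps=(0,None) exec_start@4 write@6
I4 add r2: issue@5 deps=(None,3) exec_start@6 write@8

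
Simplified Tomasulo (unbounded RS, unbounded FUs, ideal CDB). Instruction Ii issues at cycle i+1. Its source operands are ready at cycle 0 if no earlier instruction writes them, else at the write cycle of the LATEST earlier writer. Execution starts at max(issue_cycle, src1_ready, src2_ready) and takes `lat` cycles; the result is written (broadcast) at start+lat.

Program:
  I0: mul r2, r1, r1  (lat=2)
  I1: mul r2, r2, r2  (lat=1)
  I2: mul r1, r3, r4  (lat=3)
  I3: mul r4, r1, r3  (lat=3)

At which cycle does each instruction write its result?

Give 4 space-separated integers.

I0 mul r2: issue@1 deps=(None,None) exec_start@1 write@3
I1 mul r2: issue@2 deps=(0,0) exec_start@3 write@4
I2 mul r1: issue@3 deps=(None,None) exec_start@3 write@6
I3 mul r4: issue@4 deps=(2,None) exec_start@6 write@9

Answer: 3 4 6 9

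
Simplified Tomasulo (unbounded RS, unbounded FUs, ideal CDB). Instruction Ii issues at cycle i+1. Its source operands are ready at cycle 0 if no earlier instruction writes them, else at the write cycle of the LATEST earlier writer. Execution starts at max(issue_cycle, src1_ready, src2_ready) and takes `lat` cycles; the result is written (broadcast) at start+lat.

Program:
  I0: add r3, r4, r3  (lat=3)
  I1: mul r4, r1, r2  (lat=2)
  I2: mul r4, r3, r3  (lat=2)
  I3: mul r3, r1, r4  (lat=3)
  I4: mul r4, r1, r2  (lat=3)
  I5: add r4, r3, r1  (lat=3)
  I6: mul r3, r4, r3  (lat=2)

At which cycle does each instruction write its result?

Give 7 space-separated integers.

Answer: 4 4 6 9 8 12 14

Derivation:
I0 add r3: issue@1 deps=(None,None) exec_start@1 write@4
I1 mul r4: issue@2 deps=(None,None) exec_start@2 write@4
I2 mul r4: issue@3 deps=(0,0) exec_start@4 write@6
I3 mul r3: issue@4 deps=(None,2) exec_start@6 write@9
I4 mul r4: issue@5 deps=(None,None) exec_start@5 write@8
I5 add r4: issue@6 deps=(3,None) exec_start@9 write@12
I6 mul r3: issue@7 deps=(5,3) exec_start@12 write@14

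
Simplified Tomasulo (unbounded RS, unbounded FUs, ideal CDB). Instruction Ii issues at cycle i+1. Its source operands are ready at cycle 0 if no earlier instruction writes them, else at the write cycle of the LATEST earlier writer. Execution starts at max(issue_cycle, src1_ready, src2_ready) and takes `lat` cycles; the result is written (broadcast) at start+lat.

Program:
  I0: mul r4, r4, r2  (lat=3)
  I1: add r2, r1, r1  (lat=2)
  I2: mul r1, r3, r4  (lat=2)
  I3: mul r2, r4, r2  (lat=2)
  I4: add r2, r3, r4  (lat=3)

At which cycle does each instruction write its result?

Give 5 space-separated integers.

Answer: 4 4 6 6 8

Derivation:
I0 mul r4: issue@1 deps=(None,None) exec_start@1 write@4
I1 add r2: issue@2 deps=(None,None) exec_start@2 write@4
I2 mul r1: issue@3 deps=(None,0) exec_start@4 write@6
I3 mul r2: issue@4 deps=(0,1) exec_start@4 write@6
I4 add r2: issue@5 deps=(None,0) exec_start@5 write@8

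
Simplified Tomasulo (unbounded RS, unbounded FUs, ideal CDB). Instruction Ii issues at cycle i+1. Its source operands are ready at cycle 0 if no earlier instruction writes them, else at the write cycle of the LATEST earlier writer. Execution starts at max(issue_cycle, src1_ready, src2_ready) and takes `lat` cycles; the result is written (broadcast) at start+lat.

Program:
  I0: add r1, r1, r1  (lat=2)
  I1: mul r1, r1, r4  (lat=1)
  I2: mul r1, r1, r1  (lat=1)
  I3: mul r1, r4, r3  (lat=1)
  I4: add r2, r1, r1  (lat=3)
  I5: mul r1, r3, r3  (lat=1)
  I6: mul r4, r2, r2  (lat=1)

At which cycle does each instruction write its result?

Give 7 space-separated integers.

Answer: 3 4 5 5 8 7 9

Derivation:
I0 add r1: issue@1 deps=(None,None) exec_start@1 write@3
I1 mul r1: issue@2 deps=(0,None) exec_start@3 write@4
I2 mul r1: issue@3 deps=(1,1) exec_start@4 write@5
I3 mul r1: issue@4 deps=(None,None) exec_start@4 write@5
I4 add r2: issue@5 deps=(3,3) exec_start@5 write@8
I5 mul r1: issue@6 deps=(None,None) exec_start@6 write@7
I6 mul r4: issue@7 deps=(4,4) exec_start@8 write@9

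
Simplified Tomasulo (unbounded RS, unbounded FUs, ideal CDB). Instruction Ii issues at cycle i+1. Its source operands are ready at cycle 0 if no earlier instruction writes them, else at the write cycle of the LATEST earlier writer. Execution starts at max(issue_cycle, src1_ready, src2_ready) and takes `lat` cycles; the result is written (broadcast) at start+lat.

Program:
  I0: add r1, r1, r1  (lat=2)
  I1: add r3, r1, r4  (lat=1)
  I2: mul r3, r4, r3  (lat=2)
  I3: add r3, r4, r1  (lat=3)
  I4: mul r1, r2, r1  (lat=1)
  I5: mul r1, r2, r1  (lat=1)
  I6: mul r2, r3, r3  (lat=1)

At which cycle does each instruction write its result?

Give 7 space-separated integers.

Answer: 3 4 6 7 6 7 8

Derivation:
I0 add r1: issue@1 deps=(None,None) exec_start@1 write@3
I1 add r3: issue@2 deps=(0,None) exec_start@3 write@4
I2 mul r3: issue@3 deps=(None,1) exec_start@4 write@6
I3 add r3: issue@4 deps=(None,0) exec_start@4 write@7
I4 mul r1: issue@5 deps=(None,0) exec_start@5 write@6
I5 mul r1: issue@6 deps=(None,4) exec_start@6 write@7
I6 mul r2: issue@7 deps=(3,3) exec_start@7 write@8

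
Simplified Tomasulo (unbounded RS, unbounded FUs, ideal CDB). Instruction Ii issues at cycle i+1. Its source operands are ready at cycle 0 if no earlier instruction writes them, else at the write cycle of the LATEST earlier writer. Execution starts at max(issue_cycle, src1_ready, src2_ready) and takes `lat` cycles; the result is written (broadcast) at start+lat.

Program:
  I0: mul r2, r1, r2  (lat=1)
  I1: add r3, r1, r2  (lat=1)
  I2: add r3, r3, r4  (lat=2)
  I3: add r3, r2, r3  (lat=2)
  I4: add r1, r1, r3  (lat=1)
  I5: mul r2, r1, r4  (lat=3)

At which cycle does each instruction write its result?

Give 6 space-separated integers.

Answer: 2 3 5 7 8 11

Derivation:
I0 mul r2: issue@1 deps=(None,None) exec_start@1 write@2
I1 add r3: issue@2 deps=(None,0) exec_start@2 write@3
I2 add r3: issue@3 deps=(1,None) exec_start@3 write@5
I3 add r3: issue@4 deps=(0,2) exec_start@5 write@7
I4 add r1: issue@5 deps=(None,3) exec_start@7 write@8
I5 mul r2: issue@6 deps=(4,None) exec_start@8 write@11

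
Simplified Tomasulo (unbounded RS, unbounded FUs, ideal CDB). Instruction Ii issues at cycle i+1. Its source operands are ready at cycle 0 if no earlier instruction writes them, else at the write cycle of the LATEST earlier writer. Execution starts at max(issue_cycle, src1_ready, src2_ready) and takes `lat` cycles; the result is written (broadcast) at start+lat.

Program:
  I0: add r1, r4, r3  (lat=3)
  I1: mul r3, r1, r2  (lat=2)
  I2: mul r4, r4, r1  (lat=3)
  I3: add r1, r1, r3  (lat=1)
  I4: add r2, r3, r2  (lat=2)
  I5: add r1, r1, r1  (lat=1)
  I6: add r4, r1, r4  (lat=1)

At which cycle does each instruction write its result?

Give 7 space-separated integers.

Answer: 4 6 7 7 8 8 9

Derivation:
I0 add r1: issue@1 deps=(None,None) exec_start@1 write@4
I1 mul r3: issue@2 deps=(0,None) exec_start@4 write@6
I2 mul r4: issue@3 deps=(None,0) exec_start@4 write@7
I3 add r1: issue@4 deps=(0,1) exec_start@6 write@7
I4 add r2: issue@5 deps=(1,None) exec_start@6 write@8
I5 add r1: issue@6 deps=(3,3) exec_start@7 write@8
I6 add r4: issue@7 deps=(5,2) exec_start@8 write@9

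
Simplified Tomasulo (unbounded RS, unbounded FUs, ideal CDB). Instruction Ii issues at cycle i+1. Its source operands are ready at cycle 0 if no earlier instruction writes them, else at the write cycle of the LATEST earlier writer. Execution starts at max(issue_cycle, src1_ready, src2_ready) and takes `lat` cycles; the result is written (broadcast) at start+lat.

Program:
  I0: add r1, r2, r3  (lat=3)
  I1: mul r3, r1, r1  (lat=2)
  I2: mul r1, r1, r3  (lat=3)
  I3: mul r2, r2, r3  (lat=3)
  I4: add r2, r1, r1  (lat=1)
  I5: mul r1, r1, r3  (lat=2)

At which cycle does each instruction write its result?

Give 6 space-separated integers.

I0 add r1: issue@1 deps=(None,None) exec_start@1 write@4
I1 mul r3: issue@2 deps=(0,0) exec_start@4 write@6
I2 mul r1: issue@3 deps=(0,1) exec_start@6 write@9
I3 mul r2: issue@4 deps=(None,1) exec_start@6 write@9
I4 add r2: issue@5 deps=(2,2) exec_start@9 write@10
I5 mul r1: issue@6 deps=(2,1) exec_start@9 write@11

Answer: 4 6 9 9 10 11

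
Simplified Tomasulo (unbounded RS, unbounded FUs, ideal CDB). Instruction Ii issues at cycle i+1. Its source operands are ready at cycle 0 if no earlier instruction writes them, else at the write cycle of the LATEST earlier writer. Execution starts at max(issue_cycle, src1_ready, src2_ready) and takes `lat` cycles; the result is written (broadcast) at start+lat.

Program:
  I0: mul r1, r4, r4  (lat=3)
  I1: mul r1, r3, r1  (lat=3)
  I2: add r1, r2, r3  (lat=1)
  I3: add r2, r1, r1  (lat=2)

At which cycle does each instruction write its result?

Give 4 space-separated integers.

Answer: 4 7 4 6

Derivation:
I0 mul r1: issue@1 deps=(None,None) exec_start@1 write@4
I1 mul r1: issue@2 deps=(None,0) exec_start@4 write@7
I2 add r1: issue@3 deps=(None,None) exec_start@3 write@4
I3 add r2: issue@4 deps=(2,2) exec_start@4 write@6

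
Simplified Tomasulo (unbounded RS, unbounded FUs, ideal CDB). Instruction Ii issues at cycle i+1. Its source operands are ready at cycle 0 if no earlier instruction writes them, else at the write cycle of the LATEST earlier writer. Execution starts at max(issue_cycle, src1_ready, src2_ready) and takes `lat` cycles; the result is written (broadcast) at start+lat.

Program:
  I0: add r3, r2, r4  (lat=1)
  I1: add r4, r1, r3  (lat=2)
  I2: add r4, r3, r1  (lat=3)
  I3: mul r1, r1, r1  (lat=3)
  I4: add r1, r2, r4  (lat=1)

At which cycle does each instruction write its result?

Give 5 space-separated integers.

I0 add r3: issue@1 deps=(None,None) exec_start@1 write@2
I1 add r4: issue@2 deps=(None,0) exec_start@2 write@4
I2 add r4: issue@3 deps=(0,None) exec_start@3 write@6
I3 mul r1: issue@4 deps=(None,None) exec_start@4 write@7
I4 add r1: issue@5 deps=(None,2) exec_start@6 write@7

Answer: 2 4 6 7 7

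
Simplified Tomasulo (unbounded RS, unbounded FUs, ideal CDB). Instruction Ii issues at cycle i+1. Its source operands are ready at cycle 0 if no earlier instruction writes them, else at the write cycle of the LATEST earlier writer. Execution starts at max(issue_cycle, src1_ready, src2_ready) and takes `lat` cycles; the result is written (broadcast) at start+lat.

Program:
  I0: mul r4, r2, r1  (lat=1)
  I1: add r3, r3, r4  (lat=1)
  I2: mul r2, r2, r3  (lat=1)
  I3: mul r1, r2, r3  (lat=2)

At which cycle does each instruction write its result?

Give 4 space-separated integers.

I0 mul r4: issue@1 deps=(None,None) exec_start@1 write@2
I1 add r3: issue@2 deps=(None,0) exec_start@2 write@3
I2 mul r2: issue@3 deps=(None,1) exec_start@3 write@4
I3 mul r1: issue@4 deps=(2,1) exec_start@4 write@6

Answer: 2 3 4 6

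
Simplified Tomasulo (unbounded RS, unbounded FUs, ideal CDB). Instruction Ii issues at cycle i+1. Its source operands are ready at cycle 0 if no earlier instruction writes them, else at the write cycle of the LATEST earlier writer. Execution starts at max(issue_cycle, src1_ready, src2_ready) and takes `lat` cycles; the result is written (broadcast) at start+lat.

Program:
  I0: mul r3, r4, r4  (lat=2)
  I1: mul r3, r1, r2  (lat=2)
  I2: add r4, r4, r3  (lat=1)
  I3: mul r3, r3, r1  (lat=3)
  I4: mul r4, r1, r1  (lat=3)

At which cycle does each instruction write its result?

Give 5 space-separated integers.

Answer: 3 4 5 7 8

Derivation:
I0 mul r3: issue@1 deps=(None,None) exec_start@1 write@3
I1 mul r3: issue@2 deps=(None,None) exec_start@2 write@4
I2 add r4: issue@3 deps=(None,1) exec_start@4 write@5
I3 mul r3: issue@4 deps=(1,None) exec_start@4 write@7
I4 mul r4: issue@5 deps=(None,None) exec_start@5 write@8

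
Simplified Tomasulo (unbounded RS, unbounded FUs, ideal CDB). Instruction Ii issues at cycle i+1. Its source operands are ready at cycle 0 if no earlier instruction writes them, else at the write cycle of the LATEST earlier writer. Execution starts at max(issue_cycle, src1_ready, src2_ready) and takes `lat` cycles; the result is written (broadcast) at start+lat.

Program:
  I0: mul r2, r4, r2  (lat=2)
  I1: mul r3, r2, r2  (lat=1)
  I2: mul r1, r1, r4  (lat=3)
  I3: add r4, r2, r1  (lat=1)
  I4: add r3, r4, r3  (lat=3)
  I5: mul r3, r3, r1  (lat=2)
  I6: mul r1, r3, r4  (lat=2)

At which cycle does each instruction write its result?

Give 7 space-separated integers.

Answer: 3 4 6 7 10 12 14

Derivation:
I0 mul r2: issue@1 deps=(None,None) exec_start@1 write@3
I1 mul r3: issue@2 deps=(0,0) exec_start@3 write@4
I2 mul r1: issue@3 deps=(None,None) exec_start@3 write@6
I3 add r4: issue@4 deps=(0,2) exec_start@6 write@7
I4 add r3: issue@5 deps=(3,1) exec_start@7 write@10
I5 mul r3: issue@6 deps=(4,2) exec_start@10 write@12
I6 mul r1: issue@7 deps=(5,3) exec_start@12 write@14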